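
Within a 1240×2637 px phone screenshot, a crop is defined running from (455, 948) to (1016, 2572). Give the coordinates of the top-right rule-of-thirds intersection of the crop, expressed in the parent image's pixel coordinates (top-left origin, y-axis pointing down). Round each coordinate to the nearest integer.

(829, 1489)

Crop width = 1016 − 455 = 561 px; one third is 187.00 px.
Crop height = 2572 − 948 = 1624 px; one third is 541.33 px.
The top-right point is two-thirds across and one-third down within the crop:
x = 455 + 2 × 187.00 ≈ 829; y = 948 + 1 × 541.33 ≈ 1489.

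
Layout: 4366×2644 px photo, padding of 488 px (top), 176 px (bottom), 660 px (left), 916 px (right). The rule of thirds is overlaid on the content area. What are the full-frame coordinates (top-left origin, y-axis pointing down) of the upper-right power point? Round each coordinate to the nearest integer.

Content width = 4366 − 660 − 916 = 2790 px; content height = 2644 − 488 − 176 = 1980 px.
Upper-right is two-thirds across and one-third down within the content area.
x = 660 + 2 × 2790/3 = 660 + 1860.00 ≈ 2520
y = 488 + 1 × 1980/3 = 488 + 660.00 ≈ 1148

(2520, 1148)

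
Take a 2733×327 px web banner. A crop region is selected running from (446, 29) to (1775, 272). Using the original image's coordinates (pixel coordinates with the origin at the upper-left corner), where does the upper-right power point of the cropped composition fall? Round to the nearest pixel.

(1332, 110)

Crop width = 1775 − 446 = 1329 px; one third is 443.00 px.
Crop height = 272 − 29 = 243 px; one third is 81.00 px.
The upper-right point is two-thirds across and one-third down within the crop:
x = 446 + 2 × 443.00 ≈ 1332; y = 29 + 1 × 81.00 ≈ 110.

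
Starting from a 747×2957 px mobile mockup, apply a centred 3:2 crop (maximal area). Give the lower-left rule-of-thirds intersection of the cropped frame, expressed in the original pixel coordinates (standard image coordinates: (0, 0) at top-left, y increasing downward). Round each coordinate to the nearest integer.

747/2957 < 3/2, so the 3:2 crop keeps the full width 747 and trims height to 747 × 2/3 = 498.00 px.
Top offset = (2957 − 498.00)/2 = 1229.50 px; left offset = 0.
Lower-left is one-third across and two-thirds down within the crop:
x = 0.00 + 1 × 747.00/3 ≈ 249; y = 1229.50 + 2 × 498.00/3 ≈ 1562.

x = 249 px, y = 1562 px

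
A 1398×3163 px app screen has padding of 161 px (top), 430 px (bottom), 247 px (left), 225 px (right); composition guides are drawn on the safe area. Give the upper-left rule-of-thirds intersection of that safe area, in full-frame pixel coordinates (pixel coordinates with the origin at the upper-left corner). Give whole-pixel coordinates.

x = 556 px, y = 1018 px

Content width = 1398 − 247 − 225 = 926 px; content height = 3163 − 161 − 430 = 2572 px.
Upper-left is one-third across and one-third down within the safe area.
x = 247 + 1 × 926/3 = 247 + 308.67 ≈ 556
y = 161 + 1 × 2572/3 = 161 + 857.33 ≈ 1018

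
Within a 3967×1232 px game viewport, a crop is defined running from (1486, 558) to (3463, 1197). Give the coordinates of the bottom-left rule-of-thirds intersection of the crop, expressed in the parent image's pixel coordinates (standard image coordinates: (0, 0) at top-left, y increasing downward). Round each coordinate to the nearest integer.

(2145, 984)

Crop width = 3463 − 1486 = 1977 px; one third is 659.00 px.
Crop height = 1197 − 558 = 639 px; one third is 213.00 px.
The bottom-left point is one-third across and two-thirds down within the crop:
x = 1486 + 1 × 659.00 ≈ 2145; y = 558 + 2 × 213.00 ≈ 984.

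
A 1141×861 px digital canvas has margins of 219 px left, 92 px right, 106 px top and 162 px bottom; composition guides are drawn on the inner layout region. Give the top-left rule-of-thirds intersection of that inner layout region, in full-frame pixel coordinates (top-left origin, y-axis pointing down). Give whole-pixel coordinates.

(496, 304)

Content width = 1141 − 219 − 92 = 830 px; content height = 861 − 106 − 162 = 593 px.
Top-left is one-third across and one-third down within the inner layout region.
x = 219 + 1 × 830/3 = 219 + 276.67 ≈ 496
y = 106 + 1 × 593/3 = 106 + 197.67 ≈ 304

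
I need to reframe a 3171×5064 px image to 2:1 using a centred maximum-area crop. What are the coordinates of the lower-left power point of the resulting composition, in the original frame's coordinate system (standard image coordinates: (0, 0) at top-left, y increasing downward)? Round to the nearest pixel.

3171/5064 < 2/1, so the 2:1 crop keeps the full width 3171 and trims height to 3171 × 1/2 = 1585.50 px.
Top offset = (5064 − 1585.50)/2 = 1739.25 px; left offset = 0.
Lower-left is one-third across and two-thirds down within the crop:
x = 0.00 + 1 × 3171.00/3 ≈ 1057; y = 1739.25 + 2 × 1585.50/3 ≈ 2796.

(1057, 2796)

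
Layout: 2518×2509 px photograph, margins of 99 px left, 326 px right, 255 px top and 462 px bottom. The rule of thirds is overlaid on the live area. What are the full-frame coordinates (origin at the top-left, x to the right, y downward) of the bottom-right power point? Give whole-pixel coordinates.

(1494, 1450)

Content width = 2518 − 99 − 326 = 2093 px; content height = 2509 − 255 − 462 = 1792 px.
Bottom-right is two-thirds across and two-thirds down within the live area.
x = 99 + 2 × 2093/3 = 99 + 1395.33 ≈ 1494
y = 255 + 2 × 1792/3 = 255 + 1194.67 ≈ 1450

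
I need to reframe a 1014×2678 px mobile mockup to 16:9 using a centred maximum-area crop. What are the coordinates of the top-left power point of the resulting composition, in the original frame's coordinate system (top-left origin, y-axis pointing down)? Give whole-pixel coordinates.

1014/2678 < 16/9, so the 16:9 crop keeps the full width 1014 and trims height to 1014 × 9/16 = 570.38 px.
Top offset = (2678 − 570.38)/2 = 1053.81 px; left offset = 0.
Top-left is one-third across and one-third down within the crop:
x = 0.00 + 1 × 1014.00/3 ≈ 338; y = 1053.81 + 1 × 570.38/3 ≈ 1244.

(338, 1244)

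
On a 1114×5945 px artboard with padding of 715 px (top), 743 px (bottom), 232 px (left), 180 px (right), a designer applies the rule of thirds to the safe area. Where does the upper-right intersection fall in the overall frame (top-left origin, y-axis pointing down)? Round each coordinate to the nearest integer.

x = 700 px, y = 2211 px

Content width = 1114 − 232 − 180 = 702 px; content height = 5945 − 715 − 743 = 4487 px.
Upper-right is two-thirds across and one-third down within the safe area.
x = 232 + 2 × 702/3 = 232 + 468.00 ≈ 700
y = 715 + 1 × 4487/3 = 715 + 1495.67 ≈ 2211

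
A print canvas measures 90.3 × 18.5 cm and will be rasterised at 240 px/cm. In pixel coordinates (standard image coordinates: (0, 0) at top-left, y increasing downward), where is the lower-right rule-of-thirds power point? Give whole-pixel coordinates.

x = 14448 px, y = 2960 px

In pixels the canvas is 90.3 × 240 = 21672 wide and 18.5 × 240 = 4440 tall.
The lower-right point is two-thirds across and two-thirds down:
x = 2 × 21672/3 ≈ 14448; y = 2 × 4440/3 ≈ 2960.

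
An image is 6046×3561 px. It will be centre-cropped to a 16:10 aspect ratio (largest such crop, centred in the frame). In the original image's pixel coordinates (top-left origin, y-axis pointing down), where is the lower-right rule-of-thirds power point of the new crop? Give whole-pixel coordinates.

6046/3561 > 16/10, so the 16:10 crop keeps the full height 3561 and trims width to 3561 × 16/10 = 5697.60 px.
Left offset = (6046 − 5697.60)/2 = 174.20 px; top offset = 0.
Lower-right is two-thirds across and two-thirds down within the crop:
x = 174.20 + 2 × 5697.60/3 ≈ 3973; y = 0.00 + 2 × 3561.00/3 ≈ 2374.

x = 3973 px, y = 2374 px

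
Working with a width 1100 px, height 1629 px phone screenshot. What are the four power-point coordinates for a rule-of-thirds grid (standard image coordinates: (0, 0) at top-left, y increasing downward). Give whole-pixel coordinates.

One third of 1100 is 366.67; one third of 1629 is 543.
Vertical third lines at x = 367 and x = 733; horizontal third lines at y = 543 and y = 1086.

(367, 543), (733, 543), (367, 1086), (733, 1086)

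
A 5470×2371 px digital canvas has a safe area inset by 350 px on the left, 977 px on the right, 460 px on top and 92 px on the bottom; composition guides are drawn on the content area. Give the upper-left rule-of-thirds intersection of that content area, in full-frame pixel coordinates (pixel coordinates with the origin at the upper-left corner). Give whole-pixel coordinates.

x = 1731 px, y = 1066 px

Content width = 5470 − 350 − 977 = 4143 px; content height = 2371 − 460 − 92 = 1819 px.
Upper-left is one-third across and one-third down within the content area.
x = 350 + 1 × 4143/3 = 350 + 1381.00 ≈ 1731
y = 460 + 1 × 1819/3 = 460 + 606.33 ≈ 1066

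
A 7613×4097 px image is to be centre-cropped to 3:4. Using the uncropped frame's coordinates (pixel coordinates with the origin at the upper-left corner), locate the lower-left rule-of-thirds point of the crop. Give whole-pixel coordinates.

x = 3294 px, y = 2731 px

7613/4097 > 3/4, so the 3:4 crop keeps the full height 4097 and trims width to 4097 × 3/4 = 3072.75 px.
Left offset = (7613 − 3072.75)/2 = 2270.12 px; top offset = 0.
Lower-left is one-third across and two-thirds down within the crop:
x = 2270.12 + 1 × 3072.75/3 ≈ 3294; y = 0.00 + 2 × 4097.00/3 ≈ 2731.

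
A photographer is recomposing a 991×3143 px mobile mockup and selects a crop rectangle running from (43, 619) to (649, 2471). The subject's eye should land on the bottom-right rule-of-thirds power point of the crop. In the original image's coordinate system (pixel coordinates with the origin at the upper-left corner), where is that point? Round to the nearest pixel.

(447, 1854)

Crop width = 649 − 43 = 606 px; one third is 202.00 px.
Crop height = 2471 − 619 = 1852 px; one third is 617.33 px.
The bottom-right point is two-thirds across and two-thirds down within the crop:
x = 43 + 2 × 202.00 ≈ 447; y = 619 + 2 × 617.33 ≈ 1854.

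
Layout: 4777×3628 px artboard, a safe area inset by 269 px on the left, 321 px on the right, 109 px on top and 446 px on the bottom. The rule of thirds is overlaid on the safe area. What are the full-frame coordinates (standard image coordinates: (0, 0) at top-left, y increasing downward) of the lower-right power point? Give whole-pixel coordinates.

(3060, 2158)

Content width = 4777 − 269 − 321 = 4187 px; content height = 3628 − 109 − 446 = 3073 px.
Lower-right is two-thirds across and two-thirds down within the safe area.
x = 269 + 2 × 4187/3 = 269 + 2791.33 ≈ 3060
y = 109 + 2 × 3073/3 = 109 + 2048.67 ≈ 2158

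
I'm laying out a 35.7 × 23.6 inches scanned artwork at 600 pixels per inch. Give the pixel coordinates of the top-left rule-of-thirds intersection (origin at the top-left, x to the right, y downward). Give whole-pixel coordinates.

In pixels the canvas is 35.7 × 600 = 21420 wide and 23.6 × 600 = 14160 tall.
The top-left point is one-third across and one-third down:
x = 1 × 21420/3 ≈ 7140; y = 1 × 14160/3 ≈ 4720.

x = 7140 px, y = 4720 px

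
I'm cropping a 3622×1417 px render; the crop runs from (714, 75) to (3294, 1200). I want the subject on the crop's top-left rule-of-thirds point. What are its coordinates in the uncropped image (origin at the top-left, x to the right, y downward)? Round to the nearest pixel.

Crop width = 3294 − 714 = 2580 px; one third is 860.00 px.
Crop height = 1200 − 75 = 1125 px; one third is 375.00 px.
The top-left point is one-third across and one-third down within the crop:
x = 714 + 1 × 860.00 ≈ 1574; y = 75 + 1 × 375.00 ≈ 450.

x = 1574 px, y = 450 px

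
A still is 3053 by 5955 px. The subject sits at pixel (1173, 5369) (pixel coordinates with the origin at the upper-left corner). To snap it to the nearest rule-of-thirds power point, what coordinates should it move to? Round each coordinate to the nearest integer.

(1018, 3970)

Third lines: x ∈ {1018, 2035}, y ∈ {1985, 3970}.
1173 is closer to x = 1018; 5369 is closer to y = 3970.
So the nearest intersection is the lower-left power point.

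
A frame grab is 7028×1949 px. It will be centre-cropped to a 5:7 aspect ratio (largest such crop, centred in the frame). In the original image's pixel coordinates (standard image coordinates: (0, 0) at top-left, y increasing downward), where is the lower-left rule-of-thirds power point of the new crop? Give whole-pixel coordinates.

(3282, 1299)

7028/1949 > 5/7, so the 5:7 crop keeps the full height 1949 and trims width to 1949 × 5/7 = 1392.14 px.
Left offset = (7028 − 1392.14)/2 = 2817.93 px; top offset = 0.
Lower-left is one-third across and two-thirds down within the crop:
x = 2817.93 + 1 × 1392.14/3 ≈ 3282; y = 0.00 + 2 × 1949.00/3 ≈ 1299.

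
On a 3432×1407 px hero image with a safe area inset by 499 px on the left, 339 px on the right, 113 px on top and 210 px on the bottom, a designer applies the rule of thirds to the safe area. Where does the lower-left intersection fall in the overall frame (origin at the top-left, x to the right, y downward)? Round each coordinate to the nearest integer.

Content width = 3432 − 499 − 339 = 2594 px; content height = 1407 − 113 − 210 = 1084 px.
Lower-left is one-third across and two-thirds down within the safe area.
x = 499 + 1 × 2594/3 = 499 + 864.67 ≈ 1364
y = 113 + 2 × 1084/3 = 113 + 722.67 ≈ 836

x = 1364 px, y = 836 px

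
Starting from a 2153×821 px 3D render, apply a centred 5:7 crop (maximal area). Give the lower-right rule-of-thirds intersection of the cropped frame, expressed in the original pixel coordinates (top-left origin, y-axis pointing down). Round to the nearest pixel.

2153/821 > 5/7, so the 5:7 crop keeps the full height 821 and trims width to 821 × 5/7 = 586.43 px.
Left offset = (2153 − 586.43)/2 = 783.29 px; top offset = 0.
Lower-right is two-thirds across and two-thirds down within the crop:
x = 783.29 + 2 × 586.43/3 ≈ 1174; y = 0.00 + 2 × 821.00/3 ≈ 547.

(1174, 547)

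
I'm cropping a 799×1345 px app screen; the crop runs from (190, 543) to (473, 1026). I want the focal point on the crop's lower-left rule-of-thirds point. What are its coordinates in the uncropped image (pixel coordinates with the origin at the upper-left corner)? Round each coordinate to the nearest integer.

Crop width = 473 − 190 = 283 px; one third is 94.33 px.
Crop height = 1026 − 543 = 483 px; one third is 161.00 px.
The lower-left point is one-third across and two-thirds down within the crop:
x = 190 + 1 × 94.33 ≈ 284; y = 543 + 2 × 161.00 ≈ 865.

x = 284 px, y = 865 px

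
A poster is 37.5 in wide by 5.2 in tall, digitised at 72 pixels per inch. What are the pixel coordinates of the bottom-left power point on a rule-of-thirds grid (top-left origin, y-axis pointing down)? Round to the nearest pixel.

(900, 250)

In pixels the canvas is 37.5 × 72 = 2700 wide and 5.2 × 72 = 374.4 tall.
The bottom-left point is one-third across and two-thirds down:
x = 1 × 2700/3 ≈ 900; y = 2 × 374.4/3 ≈ 250.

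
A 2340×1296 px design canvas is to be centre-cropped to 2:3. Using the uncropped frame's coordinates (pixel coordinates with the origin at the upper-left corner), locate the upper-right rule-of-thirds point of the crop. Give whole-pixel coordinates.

(1314, 432)

2340/1296 > 2/3, so the 2:3 crop keeps the full height 1296 and trims width to 1296 × 2/3 = 864.00 px.
Left offset = (2340 − 864.00)/2 = 738.00 px; top offset = 0.
Upper-right is two-thirds across and one-third down within the crop:
x = 738.00 + 2 × 864.00/3 ≈ 1314; y = 0.00 + 1 × 1296.00/3 ≈ 432.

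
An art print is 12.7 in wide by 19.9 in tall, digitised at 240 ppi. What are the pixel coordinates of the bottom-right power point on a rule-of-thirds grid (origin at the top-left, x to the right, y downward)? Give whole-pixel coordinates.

x = 2032 px, y = 3184 px

In pixels the canvas is 12.7 × 240 = 3048 wide and 19.9 × 240 = 4776 tall.
The bottom-right point is two-thirds across and two-thirds down:
x = 2 × 3048/3 ≈ 2032; y = 2 × 4776/3 ≈ 3184.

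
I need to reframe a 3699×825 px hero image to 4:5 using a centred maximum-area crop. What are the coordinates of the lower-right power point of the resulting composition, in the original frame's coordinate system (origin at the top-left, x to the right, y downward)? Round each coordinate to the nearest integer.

(1960, 550)

3699/825 > 4/5, so the 4:5 crop keeps the full height 825 and trims width to 825 × 4/5 = 660.00 px.
Left offset = (3699 − 660.00)/2 = 1519.50 px; top offset = 0.
Lower-right is two-thirds across and two-thirds down within the crop:
x = 1519.50 + 2 × 660.00/3 ≈ 1960; y = 0.00 + 2 × 825.00/3 ≈ 550.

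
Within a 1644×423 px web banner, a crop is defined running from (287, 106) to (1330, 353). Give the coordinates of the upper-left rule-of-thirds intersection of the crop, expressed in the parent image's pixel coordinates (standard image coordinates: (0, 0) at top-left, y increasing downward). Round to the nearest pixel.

(635, 188)

Crop width = 1330 − 287 = 1043 px; one third is 347.67 px.
Crop height = 353 − 106 = 247 px; one third is 82.33 px.
The upper-left point is one-third across and one-third down within the crop:
x = 287 + 1 × 347.67 ≈ 635; y = 106 + 1 × 82.33 ≈ 188.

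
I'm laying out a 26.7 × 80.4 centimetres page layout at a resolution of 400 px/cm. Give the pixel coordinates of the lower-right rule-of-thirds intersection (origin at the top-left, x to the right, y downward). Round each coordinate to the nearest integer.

(7120, 21440)

In pixels the canvas is 26.7 × 400 = 10680 wide and 80.4 × 400 = 32160 tall.
The lower-right point is two-thirds across and two-thirds down:
x = 2 × 10680/3 ≈ 7120; y = 2 × 32160/3 ≈ 21440.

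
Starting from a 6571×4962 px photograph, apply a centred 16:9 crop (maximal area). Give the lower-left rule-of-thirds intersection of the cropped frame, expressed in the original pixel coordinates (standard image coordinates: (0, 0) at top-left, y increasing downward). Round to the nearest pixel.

6571/4962 < 16/9, so the 16:9 crop keeps the full width 6571 and trims height to 6571 × 9/16 = 3696.19 px.
Top offset = (4962 − 3696.19)/2 = 632.91 px; left offset = 0.
Lower-left is one-third across and two-thirds down within the crop:
x = 0.00 + 1 × 6571.00/3 ≈ 2190; y = 632.91 + 2 × 3696.19/3 ≈ 3097.

x = 2190 px, y = 3097 px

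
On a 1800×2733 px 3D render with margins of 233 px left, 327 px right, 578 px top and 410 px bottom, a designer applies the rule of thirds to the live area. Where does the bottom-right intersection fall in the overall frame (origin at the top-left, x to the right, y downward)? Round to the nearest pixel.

Content width = 1800 − 233 − 327 = 1240 px; content height = 2733 − 578 − 410 = 1745 px.
Bottom-right is two-thirds across and two-thirds down within the live area.
x = 233 + 2 × 1240/3 = 233 + 826.67 ≈ 1060
y = 578 + 2 × 1745/3 = 578 + 1163.33 ≈ 1741

x = 1060 px, y = 1741 px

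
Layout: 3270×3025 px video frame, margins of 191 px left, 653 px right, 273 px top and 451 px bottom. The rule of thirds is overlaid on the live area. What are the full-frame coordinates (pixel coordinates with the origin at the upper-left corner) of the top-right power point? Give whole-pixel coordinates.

x = 1808 px, y = 1040 px

Content width = 3270 − 191 − 653 = 2426 px; content height = 3025 − 273 − 451 = 2301 px.
Top-right is two-thirds across and one-third down within the live area.
x = 191 + 2 × 2426/3 = 191 + 1617.33 ≈ 1808
y = 273 + 1 × 2301/3 = 273 + 767.00 ≈ 1040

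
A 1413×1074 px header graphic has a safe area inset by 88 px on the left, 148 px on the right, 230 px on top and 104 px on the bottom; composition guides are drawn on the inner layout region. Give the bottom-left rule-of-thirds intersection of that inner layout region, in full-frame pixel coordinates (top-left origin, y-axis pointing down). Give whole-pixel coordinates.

Content width = 1413 − 88 − 148 = 1177 px; content height = 1074 − 230 − 104 = 740 px.
Bottom-left is one-third across and two-thirds down within the inner layout region.
x = 88 + 1 × 1177/3 = 88 + 392.33 ≈ 480
y = 230 + 2 × 740/3 = 230 + 493.33 ≈ 723

(480, 723)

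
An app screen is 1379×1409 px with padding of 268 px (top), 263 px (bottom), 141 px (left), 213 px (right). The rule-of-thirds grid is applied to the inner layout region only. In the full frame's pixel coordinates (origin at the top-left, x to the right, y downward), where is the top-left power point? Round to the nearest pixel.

Content width = 1379 − 141 − 213 = 1025 px; content height = 1409 − 268 − 263 = 878 px.
Top-left is one-third across and one-third down within the inner layout region.
x = 141 + 1 × 1025/3 = 141 + 341.67 ≈ 483
y = 268 + 1 × 878/3 = 268 + 292.67 ≈ 561

x = 483 px, y = 561 px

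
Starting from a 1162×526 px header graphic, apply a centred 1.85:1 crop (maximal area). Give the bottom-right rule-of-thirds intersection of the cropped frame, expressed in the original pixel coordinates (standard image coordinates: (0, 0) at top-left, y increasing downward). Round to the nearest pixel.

1162/526 > 1.85/1, so the 1.85:1 crop keeps the full height 526 and trims width to 526 × 1.85/1 = 973.10 px.
Left offset = (1162 − 973.10)/2 = 94.45 px; top offset = 0.
Bottom-right is two-thirds across and two-thirds down within the crop:
x = 94.45 + 2 × 973.10/3 ≈ 743; y = 0.00 + 2 × 526.00/3 ≈ 351.

x = 743 px, y = 351 px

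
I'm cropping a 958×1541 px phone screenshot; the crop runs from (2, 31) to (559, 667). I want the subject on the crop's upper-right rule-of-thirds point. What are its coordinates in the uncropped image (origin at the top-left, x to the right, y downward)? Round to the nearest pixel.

Crop width = 559 − 2 = 557 px; one third is 185.67 px.
Crop height = 667 − 31 = 636 px; one third is 212.00 px.
The upper-right point is two-thirds across and one-third down within the crop:
x = 2 + 2 × 185.67 ≈ 373; y = 31 + 1 × 212.00 ≈ 243.

(373, 243)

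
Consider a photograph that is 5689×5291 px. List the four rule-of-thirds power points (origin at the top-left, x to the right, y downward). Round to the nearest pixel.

(1896, 1764), (3793, 1764), (1896, 3527), (3793, 3527)

One third of 5689 is 1896.33; one third of 5291 is 1763.67.
Vertical third lines at x = 1896 and x = 3793; horizontal third lines at y = 1764 and y = 3527.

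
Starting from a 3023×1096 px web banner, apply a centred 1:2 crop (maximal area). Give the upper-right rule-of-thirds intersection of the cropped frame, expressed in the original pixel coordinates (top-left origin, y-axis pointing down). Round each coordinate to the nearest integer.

3023/1096 > 1/2, so the 1:2 crop keeps the full height 1096 and trims width to 1096 × 1/2 = 548.00 px.
Left offset = (3023 − 548.00)/2 = 1237.50 px; top offset = 0.
Upper-right is two-thirds across and one-third down within the crop:
x = 1237.50 + 2 × 548.00/3 ≈ 1603; y = 0.00 + 1 × 1096.00/3 ≈ 365.

(1603, 365)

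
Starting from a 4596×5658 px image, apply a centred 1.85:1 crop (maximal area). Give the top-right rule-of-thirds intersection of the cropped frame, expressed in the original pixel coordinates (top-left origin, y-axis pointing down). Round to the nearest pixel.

x = 3064 px, y = 2415 px

4596/5658 < 1.85/1, so the 1.85:1 crop keeps the full width 4596 and trims height to 4596 × 1/1.85 = 2484.32 px.
Top offset = (5658 − 2484.32)/2 = 1586.84 px; left offset = 0.
Top-right is two-thirds across and one-third down within the crop:
x = 0.00 + 2 × 4596.00/3 ≈ 3064; y = 1586.84 + 1 × 2484.32/3 ≈ 2415.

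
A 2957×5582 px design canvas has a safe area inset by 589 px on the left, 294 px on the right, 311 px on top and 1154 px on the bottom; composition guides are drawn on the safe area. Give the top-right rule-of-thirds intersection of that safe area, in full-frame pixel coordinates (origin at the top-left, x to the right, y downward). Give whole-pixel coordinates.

Content width = 2957 − 589 − 294 = 2074 px; content height = 5582 − 311 − 1154 = 4117 px.
Top-right is two-thirds across and one-third down within the safe area.
x = 589 + 2 × 2074/3 = 589 + 1382.67 ≈ 1972
y = 311 + 1 × 4117/3 = 311 + 1372.33 ≈ 1683

x = 1972 px, y = 1683 px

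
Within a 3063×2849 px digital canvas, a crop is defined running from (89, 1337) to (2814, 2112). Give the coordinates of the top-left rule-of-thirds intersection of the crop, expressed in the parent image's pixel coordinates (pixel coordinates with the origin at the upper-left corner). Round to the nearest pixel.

Crop width = 2814 − 89 = 2725 px; one third is 908.33 px.
Crop height = 2112 − 1337 = 775 px; one third is 258.33 px.
The top-left point is one-third across and one-third down within the crop:
x = 89 + 1 × 908.33 ≈ 997; y = 1337 + 1 × 258.33 ≈ 1595.

(997, 1595)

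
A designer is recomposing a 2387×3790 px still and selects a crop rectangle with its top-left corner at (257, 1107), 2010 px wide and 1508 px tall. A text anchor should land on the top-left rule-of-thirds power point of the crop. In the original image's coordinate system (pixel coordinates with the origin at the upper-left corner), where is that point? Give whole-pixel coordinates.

One third of the crop width 2010 is 670.00 px.
One third of the crop height 1508 is 502.67 px.
The top-left point is one-third across and one-third down within the crop:
x = 257 + 1 × 670.00 ≈ 927; y = 1107 + 1 × 502.67 ≈ 1610.

x = 927 px, y = 1610 px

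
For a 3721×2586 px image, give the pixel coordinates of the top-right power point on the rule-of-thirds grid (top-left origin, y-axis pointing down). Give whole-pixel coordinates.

The top-right point sits two-thirds of the way across and one-third of the way down.
x = 2 × 3721/3 ≈ 2481; y = 1 × 2586/3 ≈ 862.

x = 2481 px, y = 862 px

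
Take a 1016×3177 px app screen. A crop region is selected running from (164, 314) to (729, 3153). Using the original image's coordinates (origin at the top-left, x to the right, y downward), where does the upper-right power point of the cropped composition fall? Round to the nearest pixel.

Crop width = 729 − 164 = 565 px; one third is 188.33 px.
Crop height = 3153 − 314 = 2839 px; one third is 946.33 px.
The upper-right point is two-thirds across and one-third down within the crop:
x = 164 + 2 × 188.33 ≈ 541; y = 314 + 1 × 946.33 ≈ 1260.

(541, 1260)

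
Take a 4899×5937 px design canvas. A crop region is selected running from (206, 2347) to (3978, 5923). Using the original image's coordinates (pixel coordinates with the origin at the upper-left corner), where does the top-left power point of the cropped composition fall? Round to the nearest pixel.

Crop width = 3978 − 206 = 3772 px; one third is 1257.33 px.
Crop height = 5923 − 2347 = 3576 px; one third is 1192.00 px.
The top-left point is one-third across and one-third down within the crop:
x = 206 + 1 × 1257.33 ≈ 1463; y = 2347 + 1 × 1192.00 ≈ 3539.

(1463, 3539)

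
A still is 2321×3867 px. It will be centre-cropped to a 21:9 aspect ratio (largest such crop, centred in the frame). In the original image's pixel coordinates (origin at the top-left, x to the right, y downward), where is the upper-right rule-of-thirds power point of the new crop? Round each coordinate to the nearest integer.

2321/3867 < 21/9, so the 21:9 crop keeps the full width 2321 and trims height to 2321 × 9/21 = 994.71 px.
Top offset = (3867 − 994.71)/2 = 1436.14 px; left offset = 0.
Upper-right is two-thirds across and one-third down within the crop:
x = 0.00 + 2 × 2321.00/3 ≈ 1547; y = 1436.14 + 1 × 994.71/3 ≈ 1768.

x = 1547 px, y = 1768 px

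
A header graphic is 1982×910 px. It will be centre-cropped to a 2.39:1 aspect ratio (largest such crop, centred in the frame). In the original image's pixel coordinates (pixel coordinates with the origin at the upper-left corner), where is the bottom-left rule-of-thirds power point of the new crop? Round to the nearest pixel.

(661, 593)

1982/910 < 2.39/1, so the 2.39:1 crop keeps the full width 1982 and trims height to 1982 × 1/2.39 = 829.29 px.
Top offset = (910 − 829.29)/2 = 40.36 px; left offset = 0.
Bottom-left is one-third across and two-thirds down within the crop:
x = 0.00 + 1 × 1982.00/3 ≈ 661; y = 40.36 + 2 × 829.29/3 ≈ 593.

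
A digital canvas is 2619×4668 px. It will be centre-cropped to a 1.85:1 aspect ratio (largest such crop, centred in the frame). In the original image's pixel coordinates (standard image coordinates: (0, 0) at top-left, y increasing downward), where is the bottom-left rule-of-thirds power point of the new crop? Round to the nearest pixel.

x = 873 px, y = 2570 px

2619/4668 < 1.85/1, so the 1.85:1 crop keeps the full width 2619 and trims height to 2619 × 1/1.85 = 1415.68 px.
Top offset = (4668 − 1415.68)/2 = 1626.16 px; left offset = 0.
Bottom-left is one-third across and two-thirds down within the crop:
x = 0.00 + 1 × 2619.00/3 ≈ 873; y = 1626.16 + 2 × 1415.68/3 ≈ 2570.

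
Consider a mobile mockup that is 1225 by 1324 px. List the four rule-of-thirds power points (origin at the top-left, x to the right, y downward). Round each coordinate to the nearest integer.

One third of 1225 is 408.33; one third of 1324 is 441.33.
Vertical third lines at x = 408 and x = 817; horizontal third lines at y = 441 and y = 883.

(408, 441), (817, 441), (408, 883), (817, 883)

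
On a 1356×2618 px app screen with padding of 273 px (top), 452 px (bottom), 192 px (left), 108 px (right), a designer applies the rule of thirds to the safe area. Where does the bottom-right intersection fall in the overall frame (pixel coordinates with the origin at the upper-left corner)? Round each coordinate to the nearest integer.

Content width = 1356 − 192 − 108 = 1056 px; content height = 2618 − 273 − 452 = 1893 px.
Bottom-right is two-thirds across and two-thirds down within the safe area.
x = 192 + 2 × 1056/3 = 192 + 704.00 ≈ 896
y = 273 + 2 × 1893/3 = 273 + 1262.00 ≈ 1535

x = 896 px, y = 1535 px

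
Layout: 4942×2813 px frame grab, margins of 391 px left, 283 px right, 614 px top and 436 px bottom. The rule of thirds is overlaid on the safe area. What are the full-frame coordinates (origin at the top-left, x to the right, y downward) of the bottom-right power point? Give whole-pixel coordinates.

(3236, 1789)

Content width = 4942 − 391 − 283 = 4268 px; content height = 2813 − 614 − 436 = 1763 px.
Bottom-right is two-thirds across and two-thirds down within the safe area.
x = 391 + 2 × 4268/3 = 391 + 2845.33 ≈ 3236
y = 614 + 2 × 1763/3 = 614 + 1175.33 ≈ 1789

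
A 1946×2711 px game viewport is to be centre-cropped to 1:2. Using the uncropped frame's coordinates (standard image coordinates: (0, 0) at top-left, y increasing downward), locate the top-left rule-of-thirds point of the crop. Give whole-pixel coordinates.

x = 747 px, y = 904 px

1946/2711 > 1/2, so the 1:2 crop keeps the full height 2711 and trims width to 2711 × 1/2 = 1355.50 px.
Left offset = (1946 − 1355.50)/2 = 295.25 px; top offset = 0.
Top-left is one-third across and one-third down within the crop:
x = 295.25 + 1 × 1355.50/3 ≈ 747; y = 0.00 + 1 × 2711.00/3 ≈ 904.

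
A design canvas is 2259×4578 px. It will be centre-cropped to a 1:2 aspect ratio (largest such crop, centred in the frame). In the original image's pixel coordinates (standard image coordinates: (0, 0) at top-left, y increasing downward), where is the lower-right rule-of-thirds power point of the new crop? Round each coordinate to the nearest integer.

x = 1506 px, y = 3042 px

2259/4578 < 1/2, so the 1:2 crop keeps the full width 2259 and trims height to 2259 × 2/1 = 4518.00 px.
Top offset = (4578 − 4518.00)/2 = 30.00 px; left offset = 0.
Lower-right is two-thirds across and two-thirds down within the crop:
x = 0.00 + 2 × 2259.00/3 ≈ 1506; y = 30.00 + 2 × 4518.00/3 ≈ 3042.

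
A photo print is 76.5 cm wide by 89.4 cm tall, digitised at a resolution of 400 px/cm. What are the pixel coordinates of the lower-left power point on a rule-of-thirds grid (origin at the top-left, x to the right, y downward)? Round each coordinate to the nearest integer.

(10200, 23840)

In pixels the canvas is 76.5 × 400 = 30600 wide and 89.4 × 400 = 35760 tall.
The lower-left point is one-third across and two-thirds down:
x = 1 × 30600/3 ≈ 10200; y = 2 × 35760/3 ≈ 23840.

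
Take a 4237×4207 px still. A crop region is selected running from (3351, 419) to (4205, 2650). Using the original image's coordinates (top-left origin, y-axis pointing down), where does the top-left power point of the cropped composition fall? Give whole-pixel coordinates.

(3636, 1163)

Crop width = 4205 − 3351 = 854 px; one third is 284.67 px.
Crop height = 2650 − 419 = 2231 px; one third is 743.67 px.
The top-left point is one-third across and one-third down within the crop:
x = 3351 + 1 × 284.67 ≈ 3636; y = 419 + 1 × 743.67 ≈ 1163.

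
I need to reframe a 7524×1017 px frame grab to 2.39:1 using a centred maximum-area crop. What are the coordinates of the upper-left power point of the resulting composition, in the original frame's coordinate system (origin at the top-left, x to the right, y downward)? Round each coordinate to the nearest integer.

7524/1017 > 2.39/1, so the 2.39:1 crop keeps the full height 1017 and trims width to 1017 × 2.39/1 = 2430.63 px.
Left offset = (7524 − 2430.63)/2 = 2546.68 px; top offset = 0.
Upper-left is one-third across and one-third down within the crop:
x = 2546.68 + 1 × 2430.63/3 ≈ 3357; y = 0.00 + 1 × 1017.00/3 ≈ 339.

(3357, 339)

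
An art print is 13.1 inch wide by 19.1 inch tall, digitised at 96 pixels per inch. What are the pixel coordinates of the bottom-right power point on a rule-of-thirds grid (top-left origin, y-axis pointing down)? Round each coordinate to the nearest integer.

(838, 1222)

In pixels the canvas is 13.1 × 96 = 1257.6 wide and 19.1 × 96 = 1833.6 tall.
The bottom-right point is two-thirds across and two-thirds down:
x = 2 × 1257.6/3 ≈ 838; y = 2 × 1833.6/3 ≈ 1222.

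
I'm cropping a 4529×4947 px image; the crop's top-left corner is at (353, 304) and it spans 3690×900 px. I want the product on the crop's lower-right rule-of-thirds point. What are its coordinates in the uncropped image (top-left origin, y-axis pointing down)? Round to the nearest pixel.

One third of the crop width 3690 is 1230.00 px.
One third of the crop height 900 is 300.00 px.
The lower-right point is two-thirds across and two-thirds down within the crop:
x = 353 + 2 × 1230.00 ≈ 2813; y = 304 + 2 × 300.00 ≈ 904.

x = 2813 px, y = 904 px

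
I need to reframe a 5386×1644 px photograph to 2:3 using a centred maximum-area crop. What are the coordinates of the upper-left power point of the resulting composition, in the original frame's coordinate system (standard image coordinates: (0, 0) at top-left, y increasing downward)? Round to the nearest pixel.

(2510, 548)

5386/1644 > 2/3, so the 2:3 crop keeps the full height 1644 and trims width to 1644 × 2/3 = 1096.00 px.
Left offset = (5386 − 1096.00)/2 = 2145.00 px; top offset = 0.
Upper-left is one-third across and one-third down within the crop:
x = 2145.00 + 1 × 1096.00/3 ≈ 2510; y = 0.00 + 1 × 1644.00/3 ≈ 548.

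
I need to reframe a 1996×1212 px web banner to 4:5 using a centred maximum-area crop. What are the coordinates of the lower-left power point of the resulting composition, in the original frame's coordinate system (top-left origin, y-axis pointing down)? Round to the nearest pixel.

1996/1212 > 4/5, so the 4:5 crop keeps the full height 1212 and trims width to 1212 × 4/5 = 969.60 px.
Left offset = (1996 − 969.60)/2 = 513.20 px; top offset = 0.
Lower-left is one-third across and two-thirds down within the crop:
x = 513.20 + 1 × 969.60/3 ≈ 836; y = 0.00 + 2 × 1212.00/3 ≈ 808.

(836, 808)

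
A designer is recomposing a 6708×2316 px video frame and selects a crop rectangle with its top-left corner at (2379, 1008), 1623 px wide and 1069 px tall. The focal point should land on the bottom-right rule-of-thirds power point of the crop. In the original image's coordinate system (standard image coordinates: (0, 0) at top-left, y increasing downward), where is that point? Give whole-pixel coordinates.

One third of the crop width 1623 is 541.00 px.
One third of the crop height 1069 is 356.33 px.
The bottom-right point is two-thirds across and two-thirds down within the crop:
x = 2379 + 2 × 541.00 ≈ 3461; y = 1008 + 2 × 356.33 ≈ 1721.

x = 3461 px, y = 1721 px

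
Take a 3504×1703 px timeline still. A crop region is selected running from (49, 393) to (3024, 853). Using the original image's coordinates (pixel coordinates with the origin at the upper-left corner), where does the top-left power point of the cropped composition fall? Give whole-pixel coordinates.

(1041, 546)

Crop width = 3024 − 49 = 2975 px; one third is 991.67 px.
Crop height = 853 − 393 = 460 px; one third is 153.33 px.
The top-left point is one-third across and one-third down within the crop:
x = 49 + 1 × 991.67 ≈ 1041; y = 393 + 1 × 153.33 ≈ 546.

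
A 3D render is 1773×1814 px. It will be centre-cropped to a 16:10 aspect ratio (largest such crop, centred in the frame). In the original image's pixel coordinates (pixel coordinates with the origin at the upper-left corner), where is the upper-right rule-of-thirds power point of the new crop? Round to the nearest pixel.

1773/1814 < 16/10, so the 16:10 crop keeps the full width 1773 and trims height to 1773 × 10/16 = 1108.12 px.
Top offset = (1814 − 1108.12)/2 = 352.94 px; left offset = 0.
Upper-right is two-thirds across and one-third down within the crop:
x = 0.00 + 2 × 1773.00/3 ≈ 1182; y = 352.94 + 1 × 1108.12/3 ≈ 722.

x = 1182 px, y = 722 px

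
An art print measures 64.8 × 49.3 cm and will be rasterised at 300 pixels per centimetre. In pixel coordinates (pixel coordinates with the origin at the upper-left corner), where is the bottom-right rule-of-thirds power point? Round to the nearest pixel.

In pixels the canvas is 64.8 × 300 = 19440 wide and 49.3 × 300 = 14790 tall.
The bottom-right point is two-thirds across and two-thirds down:
x = 2 × 19440/3 ≈ 12960; y = 2 × 14790/3 ≈ 9860.

x = 12960 px, y = 9860 px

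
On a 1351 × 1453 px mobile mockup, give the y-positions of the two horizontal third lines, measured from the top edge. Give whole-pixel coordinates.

y = 484 px and y = 969 px

1453 / 3 = 484.33, so the horizontal lines sit at one and two thirds of 1453.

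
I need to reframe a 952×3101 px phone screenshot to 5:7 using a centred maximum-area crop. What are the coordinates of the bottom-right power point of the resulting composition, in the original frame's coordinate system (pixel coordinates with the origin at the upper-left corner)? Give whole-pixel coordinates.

952/3101 < 5/7, so the 5:7 crop keeps the full width 952 and trims height to 952 × 7/5 = 1332.80 px.
Top offset = (3101 − 1332.80)/2 = 884.10 px; left offset = 0.
Bottom-right is two-thirds across and two-thirds down within the crop:
x = 0.00 + 2 × 952.00/3 ≈ 635; y = 884.10 + 2 × 1332.80/3 ≈ 1773.

x = 635 px, y = 1773 px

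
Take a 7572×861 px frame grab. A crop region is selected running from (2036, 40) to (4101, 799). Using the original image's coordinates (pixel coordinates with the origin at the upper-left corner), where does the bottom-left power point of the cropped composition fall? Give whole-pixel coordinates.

Crop width = 4101 − 2036 = 2065 px; one third is 688.33 px.
Crop height = 799 − 40 = 759 px; one third is 253.00 px.
The bottom-left point is one-third across and two-thirds down within the crop:
x = 2036 + 1 × 688.33 ≈ 2724; y = 40 + 2 × 253.00 ≈ 546.

(2724, 546)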